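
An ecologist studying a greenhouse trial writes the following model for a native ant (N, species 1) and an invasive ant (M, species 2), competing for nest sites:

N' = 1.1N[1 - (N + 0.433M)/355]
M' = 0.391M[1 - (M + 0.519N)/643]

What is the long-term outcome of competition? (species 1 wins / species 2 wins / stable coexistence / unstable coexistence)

Compare the nullcline intercepts: K1/α12 = 355/0.433 = 820 > K2 = 643; K2/α21 = 643/0.519 = 1240 > K1 = 355.
Since both inequalities hold, each species can invade when rare, so the interior equilibrium is stable.

stable coexistence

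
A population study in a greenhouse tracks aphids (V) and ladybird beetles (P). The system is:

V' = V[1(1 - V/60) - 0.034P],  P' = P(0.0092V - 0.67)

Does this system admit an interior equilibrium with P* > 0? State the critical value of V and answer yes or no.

Threshold V = 72.8; K < 72.8, so no, the predator goes extinct.

The predator equation gives dP/dt > 0 only when V > 0.67/0.0092 = 72.8.
Without the predator, V → K = 60. Since 60 < 72.8, the predator cannot invade.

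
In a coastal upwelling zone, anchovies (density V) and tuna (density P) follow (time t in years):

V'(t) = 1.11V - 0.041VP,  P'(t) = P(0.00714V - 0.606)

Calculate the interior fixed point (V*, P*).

V* ≈ 84.9, P* ≈ 27.1

Set dP/dt = 0 with P > 0: 0.00714V - 0.606 = 0, so V* = 0.606/0.00714 = 84.9.
Set dV/dt = 0 with V > 0: 1.11 - 0.041P = 0, so P* = 1.11/0.041 = 27.1.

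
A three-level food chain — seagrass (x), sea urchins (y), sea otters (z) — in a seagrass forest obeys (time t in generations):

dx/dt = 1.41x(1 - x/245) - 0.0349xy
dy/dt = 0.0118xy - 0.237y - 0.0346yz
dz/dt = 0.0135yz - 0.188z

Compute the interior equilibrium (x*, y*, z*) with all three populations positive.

x* ≈ 161, y* ≈ 13.9, z* ≈ 47.9

From dz/dt = 0: 0.0135y* = 0.188, so y* = 13.9.
From dx/dt = 0: 1.41(1 - x*/245) = 0.0349·13.9, giving x* = 245·(1 - 0.345) = 161.
From dy/dt = 0: 0.0118·161 - 0.237 = 0.0346z*, so z* = 1.66/0.0346 = 47.9.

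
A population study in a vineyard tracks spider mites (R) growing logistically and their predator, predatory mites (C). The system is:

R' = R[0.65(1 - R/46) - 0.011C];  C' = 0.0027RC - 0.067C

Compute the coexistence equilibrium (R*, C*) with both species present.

R* ≈ 24.8, C* ≈ 27.2

From dC/dt = 0 with C > 0: 0.0027R* = 0.067, so R* = 24.8.
Substitute into dR/dt = 0: 0.65(1 - 24.8/46) = 0.011C*.
The bracket is 0.461, giving C* = 0.299/0.011 = 27.2.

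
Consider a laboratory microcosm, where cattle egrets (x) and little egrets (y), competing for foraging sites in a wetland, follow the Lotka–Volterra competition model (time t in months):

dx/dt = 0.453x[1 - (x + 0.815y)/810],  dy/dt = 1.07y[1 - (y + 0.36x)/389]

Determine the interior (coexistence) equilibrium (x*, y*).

x* ≈ 698, y* ≈ 138

Setting both brackets to zero gives the nullclines x + 0.815y = 810 and 0.36x + y = 389.
Substituting y = 389 - 0.36x into the first: x(1 - 0.815·0.36) = 810 - 0.815·389.
So x* = 493/0.707 = 698, and then y* = 389 - 0.36·698 = 138.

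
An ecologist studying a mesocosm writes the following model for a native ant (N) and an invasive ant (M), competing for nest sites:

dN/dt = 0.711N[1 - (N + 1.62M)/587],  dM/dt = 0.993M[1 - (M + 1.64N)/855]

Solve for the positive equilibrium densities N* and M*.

N* ≈ 482, M* ≈ 65

Setting both brackets to zero gives the nullclines N + 1.62M = 587 and 1.64N + M = 855.
Substituting M = 855 - 1.64N into the first: N(1 - 1.62·1.64) = 587 - 1.62·855.
So N* = -798/-1.66 = 482, and then M* = 855 - 1.64·482 = 65.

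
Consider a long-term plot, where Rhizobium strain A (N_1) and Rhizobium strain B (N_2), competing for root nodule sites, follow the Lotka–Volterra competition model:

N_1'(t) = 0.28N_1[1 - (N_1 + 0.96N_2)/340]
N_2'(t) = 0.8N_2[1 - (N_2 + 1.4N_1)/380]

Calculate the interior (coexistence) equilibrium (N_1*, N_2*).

N_1* ≈ 72.1, N_2* ≈ 279

Setting both brackets to zero gives the nullclines N_1 + 0.96N_2 = 340 and 1.4N_1 + N_2 = 380.
Substituting N_2 = 380 - 1.4N_1 into the first: N_1(1 - 0.96·1.4) = 340 - 0.96·380.
So N_1* = -24.8/-0.344 = 72.1, and then N_2* = 380 - 1.4·72.1 = 279.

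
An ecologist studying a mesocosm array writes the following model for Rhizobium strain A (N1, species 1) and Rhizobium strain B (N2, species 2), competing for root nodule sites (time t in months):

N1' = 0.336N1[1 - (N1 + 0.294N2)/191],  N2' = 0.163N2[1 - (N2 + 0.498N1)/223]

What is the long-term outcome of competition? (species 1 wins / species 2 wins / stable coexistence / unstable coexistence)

stable coexistence

Compare the nullcline intercepts: K1/α12 = 191/0.294 = 650 > K2 = 223; K2/α21 = 223/0.498 = 448 > K1 = 191.
Since both inequalities hold, each species can invade when rare, so the interior equilibrium is stable.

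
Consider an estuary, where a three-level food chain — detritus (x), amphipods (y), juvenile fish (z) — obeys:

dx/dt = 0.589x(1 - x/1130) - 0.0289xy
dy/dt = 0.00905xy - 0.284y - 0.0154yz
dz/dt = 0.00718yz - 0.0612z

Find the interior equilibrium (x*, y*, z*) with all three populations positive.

From dz/dt = 0: 0.00718y* = 0.0612, so y* = 8.52.
From dx/dt = 0: 0.589(1 - x*/1130) = 0.0289·8.52, giving x* = 1130·(1 - 0.418) = 657.
From dy/dt = 0: 0.00905·657 - 0.284 = 0.0154z*, so z* = 5.67/0.0154 = 368.

x* ≈ 657, y* ≈ 8.52, z* ≈ 368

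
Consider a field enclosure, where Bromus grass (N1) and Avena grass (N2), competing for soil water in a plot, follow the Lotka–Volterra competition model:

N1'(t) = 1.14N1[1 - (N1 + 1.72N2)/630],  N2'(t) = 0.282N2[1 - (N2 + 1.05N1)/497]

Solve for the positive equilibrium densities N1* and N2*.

Setting both brackets to zero gives the nullclines N1 + 1.72N2 = 630 and 1.05N1 + N2 = 497.
Substituting N2 = 497 - 1.05N1 into the first: N1(1 - 1.72·1.05) = 630 - 1.72·497.
So N1* = -225/-0.806 = 279, and then N2* = 497 - 1.05·279 = 204.

N1* ≈ 279, N2* ≈ 204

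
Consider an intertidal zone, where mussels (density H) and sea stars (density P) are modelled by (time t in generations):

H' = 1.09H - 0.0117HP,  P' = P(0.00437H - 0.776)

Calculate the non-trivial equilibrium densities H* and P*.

H* ≈ 178, P* ≈ 93.2

Set dP/dt = 0 with P > 0: 0.00437H - 0.776 = 0, so H* = 0.776/0.00437 = 178.
Set dH/dt = 0 with H > 0: 1.09 - 0.0117P = 0, so P* = 1.09/0.0117 = 93.2.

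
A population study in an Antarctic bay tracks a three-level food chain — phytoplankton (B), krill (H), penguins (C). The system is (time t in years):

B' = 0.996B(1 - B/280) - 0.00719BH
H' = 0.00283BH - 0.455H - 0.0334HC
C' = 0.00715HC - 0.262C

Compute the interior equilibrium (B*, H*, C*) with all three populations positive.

From dC/dt = 0: 0.00715H* = 0.262, so H* = 36.6.
From dB/dt = 0: 0.996(1 - B*/280) = 0.00719·36.6, giving B* = 280·(1 - 0.265) = 206.
From dH/dt = 0: 0.00283·206 - 0.455 = 0.0334C*, so C* = 0.128/0.0334 = 3.83.

B* ≈ 206, H* ≈ 36.6, C* ≈ 3.83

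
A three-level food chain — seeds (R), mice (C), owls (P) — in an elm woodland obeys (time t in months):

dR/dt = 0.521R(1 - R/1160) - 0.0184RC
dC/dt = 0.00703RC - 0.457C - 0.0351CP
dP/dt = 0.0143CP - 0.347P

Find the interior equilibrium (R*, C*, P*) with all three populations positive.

R* ≈ 166, C* ≈ 24.3, P* ≈ 20.2

From dP/dt = 0: 0.0143C* = 0.347, so C* = 24.3.
From dR/dt = 0: 0.521(1 - R*/1160) = 0.0184·24.3, giving R* = 1160·(1 - 0.857) = 166.
From dC/dt = 0: 0.00703·166 - 0.457 = 0.0351P*, so P* = 0.709/0.0351 = 20.2.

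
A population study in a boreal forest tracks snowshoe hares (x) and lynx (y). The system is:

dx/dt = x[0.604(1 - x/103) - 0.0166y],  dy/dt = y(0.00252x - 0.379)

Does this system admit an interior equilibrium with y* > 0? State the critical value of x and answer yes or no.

The predator equation gives dy/dt > 0 only when x > 0.379/0.00252 = 150.
Without the predator, x → K = 103. Since 103 < 150, the predator cannot invade.

Threshold x = 150; K < 150, so no, the predator goes extinct.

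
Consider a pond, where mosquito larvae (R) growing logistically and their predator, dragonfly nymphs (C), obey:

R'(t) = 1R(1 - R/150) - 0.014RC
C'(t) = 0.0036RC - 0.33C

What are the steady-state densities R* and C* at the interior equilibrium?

From dC/dt = 0 with C > 0: 0.0036R* = 0.33, so R* = 91.7.
Substitute into dR/dt = 0: 1(1 - 91.7/150) = 0.014C*.
The bracket is 0.389, giving C* = 0.389/0.014 = 27.8.

R* ≈ 91.7, C* ≈ 27.8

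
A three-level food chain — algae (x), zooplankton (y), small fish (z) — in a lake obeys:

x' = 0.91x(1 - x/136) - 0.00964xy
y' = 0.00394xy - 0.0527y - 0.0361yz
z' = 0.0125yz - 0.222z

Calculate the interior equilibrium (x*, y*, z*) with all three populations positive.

x* ≈ 110, y* ≈ 17.8, z* ≈ 10.6

From dz/dt = 0: 0.0125y* = 0.222, so y* = 17.8.
From dx/dt = 0: 0.91(1 - x*/136) = 0.00964·17.8, giving x* = 136·(1 - 0.188) = 110.
From dy/dt = 0: 0.00394·110 - 0.0527 = 0.0361z*, so z* = 0.382/0.0361 = 10.6.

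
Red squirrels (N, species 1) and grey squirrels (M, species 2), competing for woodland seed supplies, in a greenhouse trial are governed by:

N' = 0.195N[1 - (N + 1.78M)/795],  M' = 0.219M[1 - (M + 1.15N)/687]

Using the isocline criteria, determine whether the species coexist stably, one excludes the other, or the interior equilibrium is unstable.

unstable coexistence (outcome depends on initial conditions)

Compare the nullcline intercepts: K1/α12 = 795/1.78 = 447 < K2 = 687; K2/α21 = 687/1.15 = 597 < K1 = 795.
Since both are reversed, neither can invade when rare; the interior point is a saddle.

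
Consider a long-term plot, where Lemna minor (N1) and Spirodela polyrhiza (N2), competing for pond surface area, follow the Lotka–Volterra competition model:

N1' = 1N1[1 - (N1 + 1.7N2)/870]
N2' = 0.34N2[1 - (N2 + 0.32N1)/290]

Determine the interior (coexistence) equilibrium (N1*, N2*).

Setting both brackets to zero gives the nullclines N1 + 1.7N2 = 870 and 0.32N1 + N2 = 290.
Substituting N2 = 290 - 0.32N1 into the first: N1(1 - 1.7·0.32) = 870 - 1.7·290.
So N1* = 377/0.456 = 827, and then N2* = 290 - 0.32·827 = 25.4.

N1* ≈ 827, N2* ≈ 25.4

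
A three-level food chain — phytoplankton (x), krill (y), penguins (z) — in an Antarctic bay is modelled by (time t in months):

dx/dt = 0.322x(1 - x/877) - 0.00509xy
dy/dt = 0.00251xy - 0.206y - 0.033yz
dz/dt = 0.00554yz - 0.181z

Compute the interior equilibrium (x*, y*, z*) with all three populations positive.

x* ≈ 424, y* ≈ 32.7, z* ≈ 26

From dz/dt = 0: 0.00554y* = 0.181, so y* = 32.7.
From dx/dt = 0: 0.322(1 - x*/877) = 0.00509·32.7, giving x* = 877·(1 - 0.516) = 424.
From dy/dt = 0: 0.00251·424 - 0.206 = 0.033z*, so z* = 0.858/0.033 = 26.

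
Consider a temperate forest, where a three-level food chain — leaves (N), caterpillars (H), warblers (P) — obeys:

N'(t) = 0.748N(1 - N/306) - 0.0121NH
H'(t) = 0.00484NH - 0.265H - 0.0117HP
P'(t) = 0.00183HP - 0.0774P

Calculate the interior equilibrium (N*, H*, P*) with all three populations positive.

N* ≈ 96.6, H* ≈ 42.3, P* ≈ 17.3

From dP/dt = 0: 0.00183H* = 0.0774, so H* = 42.3.
From dN/dt = 0: 0.748(1 - N*/306) = 0.0121·42.3, giving N* = 306·(1 - 0.684) = 96.6.
From dH/dt = 0: 0.00484·96.6 - 0.265 = 0.0117P*, so P* = 0.203/0.0117 = 17.3.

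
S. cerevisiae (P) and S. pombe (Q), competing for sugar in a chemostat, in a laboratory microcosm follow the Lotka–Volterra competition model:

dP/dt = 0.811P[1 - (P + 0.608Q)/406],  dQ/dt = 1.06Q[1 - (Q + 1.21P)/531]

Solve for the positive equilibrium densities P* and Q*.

Setting both brackets to zero gives the nullclines P + 0.608Q = 406 and 1.21P + Q = 531.
Substituting Q = 531 - 1.21P into the first: P(1 - 0.608·1.21) = 406 - 0.608·531.
So P* = 83.2/0.264 = 315, and then Q* = 531 - 1.21·315 = 150.

P* ≈ 315, Q* ≈ 150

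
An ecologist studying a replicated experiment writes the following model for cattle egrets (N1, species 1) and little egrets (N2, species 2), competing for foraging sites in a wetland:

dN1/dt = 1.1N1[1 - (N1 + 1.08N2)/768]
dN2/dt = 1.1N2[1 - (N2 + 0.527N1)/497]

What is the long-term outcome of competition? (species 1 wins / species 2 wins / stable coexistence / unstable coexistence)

Compare the nullcline intercepts: K1/α12 = 768/1.08 = 711 > K2 = 497; K2/α21 = 497/0.527 = 943 > K1 = 768.
Since both inequalities hold, each species can invade when rare, so the interior equilibrium is stable.

stable coexistence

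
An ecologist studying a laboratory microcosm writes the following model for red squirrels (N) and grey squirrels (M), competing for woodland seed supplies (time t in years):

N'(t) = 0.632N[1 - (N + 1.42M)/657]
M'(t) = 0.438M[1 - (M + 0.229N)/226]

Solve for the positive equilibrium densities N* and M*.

Setting both brackets to zero gives the nullclines N + 1.42M = 657 and 0.229N + M = 226.
Substituting M = 226 - 0.229N into the first: N(1 - 1.42·0.229) = 657 - 1.42·226.
So N* = 336/0.675 = 498, and then M* = 226 - 0.229·498 = 112.

N* ≈ 498, M* ≈ 112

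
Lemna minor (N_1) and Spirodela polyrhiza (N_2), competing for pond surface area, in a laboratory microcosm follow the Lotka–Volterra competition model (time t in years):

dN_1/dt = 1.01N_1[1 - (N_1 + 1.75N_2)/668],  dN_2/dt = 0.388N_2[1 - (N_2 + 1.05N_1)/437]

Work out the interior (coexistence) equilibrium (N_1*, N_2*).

N_1* ≈ 116, N_2* ≈ 316

Setting both brackets to zero gives the nullclines N_1 + 1.75N_2 = 668 and 1.05N_1 + N_2 = 437.
Substituting N_2 = 437 - 1.05N_1 into the first: N_1(1 - 1.75·1.05) = 668 - 1.75·437.
So N_1* = -96.8/-0.838 = 116, and then N_2* = 437 - 1.05·116 = 316.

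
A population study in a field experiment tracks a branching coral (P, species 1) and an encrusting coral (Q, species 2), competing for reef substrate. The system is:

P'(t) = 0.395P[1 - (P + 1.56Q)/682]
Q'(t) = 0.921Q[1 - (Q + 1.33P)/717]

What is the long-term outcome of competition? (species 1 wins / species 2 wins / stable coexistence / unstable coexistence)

Compare the nullcline intercepts: K1/α12 = 682/1.56 = 437 < K2 = 717; K2/α21 = 717/1.33 = 539 < K1 = 682.
Since both are reversed, neither can invade when rare; the interior point is a saddle.

unstable coexistence (outcome depends on initial conditions)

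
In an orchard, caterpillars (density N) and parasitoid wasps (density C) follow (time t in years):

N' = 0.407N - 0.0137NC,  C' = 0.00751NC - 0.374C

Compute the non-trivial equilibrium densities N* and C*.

Set dC/dt = 0 with C > 0: 0.00751N - 0.374 = 0, so N* = 0.374/0.00751 = 49.8.
Set dN/dt = 0 with N > 0: 0.407 - 0.0137C = 0, so C* = 0.407/0.0137 = 29.7.

N* ≈ 49.8, C* ≈ 29.7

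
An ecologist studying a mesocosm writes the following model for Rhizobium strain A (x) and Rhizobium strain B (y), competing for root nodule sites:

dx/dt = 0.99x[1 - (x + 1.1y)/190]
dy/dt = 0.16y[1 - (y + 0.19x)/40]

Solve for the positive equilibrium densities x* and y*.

x* ≈ 185, y* ≈ 4.93

Setting both brackets to zero gives the nullclines x + 1.1y = 190 and 0.19x + y = 40.
Substituting y = 40 - 0.19x into the first: x(1 - 1.1·0.19) = 190 - 1.1·40.
So x* = 146/0.791 = 185, and then y* = 40 - 0.19·185 = 4.93.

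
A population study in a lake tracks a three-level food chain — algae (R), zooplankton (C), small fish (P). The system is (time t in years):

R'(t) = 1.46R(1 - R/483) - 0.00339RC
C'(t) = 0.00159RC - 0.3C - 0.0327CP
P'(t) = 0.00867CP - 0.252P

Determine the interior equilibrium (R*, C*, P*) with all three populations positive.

R* ≈ 450, C* ≈ 29.1, P* ≈ 12.7

From dP/dt = 0: 0.00867C* = 0.252, so C* = 29.1.
From dR/dt = 0: 1.46(1 - R*/483) = 0.00339·29.1, giving R* = 483·(1 - 0.0675) = 450.
From dC/dt = 0: 0.00159·450 - 0.3 = 0.0327P*, so P* = 0.416/0.0327 = 12.7.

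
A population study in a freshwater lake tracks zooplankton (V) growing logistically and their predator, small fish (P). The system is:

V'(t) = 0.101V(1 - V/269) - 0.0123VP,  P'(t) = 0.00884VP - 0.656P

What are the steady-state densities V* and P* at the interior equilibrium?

V* ≈ 74.2, P* ≈ 5.95

From dP/dt = 0 with P > 0: 0.00884V* = 0.656, so V* = 74.2.
Substitute into dV/dt = 0: 0.101(1 - 74.2/269) = 0.0123P*.
The bracket is 0.724, giving P* = 0.0731/0.0123 = 5.95.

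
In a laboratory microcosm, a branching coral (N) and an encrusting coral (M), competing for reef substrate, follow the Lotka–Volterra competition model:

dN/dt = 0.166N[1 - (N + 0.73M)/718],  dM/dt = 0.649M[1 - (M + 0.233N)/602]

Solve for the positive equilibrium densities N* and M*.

Setting both brackets to zero gives the nullclines N + 0.73M = 718 and 0.233N + M = 602.
Substituting M = 602 - 0.233N into the first: N(1 - 0.73·0.233) = 718 - 0.73·602.
So N* = 279/0.83 = 336, and then M* = 602 - 0.233·336 = 524.

N* ≈ 336, M* ≈ 524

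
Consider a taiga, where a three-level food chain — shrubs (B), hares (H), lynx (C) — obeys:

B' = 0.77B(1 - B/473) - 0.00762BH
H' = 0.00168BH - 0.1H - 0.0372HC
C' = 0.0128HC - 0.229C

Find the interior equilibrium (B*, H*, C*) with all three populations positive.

From dC/dt = 0: 0.0128H* = 0.229, so H* = 17.9.
From dB/dt = 0: 0.77(1 - B*/473) = 0.00762·17.9, giving B* = 473·(1 - 0.177) = 389.
From dH/dt = 0: 0.00168·389 - 0.1 = 0.0372C*, so C* = 0.554/0.0372 = 14.9.

B* ≈ 389, H* ≈ 17.9, C* ≈ 14.9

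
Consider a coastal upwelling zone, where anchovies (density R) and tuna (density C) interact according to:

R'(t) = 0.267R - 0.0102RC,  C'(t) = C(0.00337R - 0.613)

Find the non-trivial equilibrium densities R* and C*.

Set dC/dt = 0 with C > 0: 0.00337R - 0.613 = 0, so R* = 0.613/0.00337 = 182.
Set dR/dt = 0 with R > 0: 0.267 - 0.0102C = 0, so C* = 0.267/0.0102 = 26.2.

R* ≈ 182, C* ≈ 26.2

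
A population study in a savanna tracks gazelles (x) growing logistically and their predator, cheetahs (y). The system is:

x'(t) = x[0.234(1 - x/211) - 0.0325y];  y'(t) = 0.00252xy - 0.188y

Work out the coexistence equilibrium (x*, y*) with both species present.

From dy/dt = 0 with y > 0: 0.00252x* = 0.188, so x* = 74.6.
Substitute into dx/dt = 0: 0.234(1 - 74.6/211) = 0.0325y*.
The bracket is 0.646, giving y* = 0.151/0.0325 = 4.65.

x* ≈ 74.6, y* ≈ 4.65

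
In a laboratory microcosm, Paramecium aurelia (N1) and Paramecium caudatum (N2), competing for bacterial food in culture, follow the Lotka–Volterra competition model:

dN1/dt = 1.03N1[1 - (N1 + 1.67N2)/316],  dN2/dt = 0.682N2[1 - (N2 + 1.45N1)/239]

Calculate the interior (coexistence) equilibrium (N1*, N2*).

Setting both brackets to zero gives the nullclines N1 + 1.67N2 = 316 and 1.45N1 + N2 = 239.
Substituting N2 = 239 - 1.45N1 into the first: N1(1 - 1.67·1.45) = 316 - 1.67·239.
So N1* = -83.1/-1.42 = 58.5, and then N2* = 239 - 1.45·58.5 = 154.

N1* ≈ 58.5, N2* ≈ 154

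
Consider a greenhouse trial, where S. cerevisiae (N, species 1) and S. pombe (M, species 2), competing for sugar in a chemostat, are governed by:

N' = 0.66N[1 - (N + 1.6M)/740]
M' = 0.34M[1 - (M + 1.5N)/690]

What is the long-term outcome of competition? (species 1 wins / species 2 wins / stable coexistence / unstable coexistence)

unstable coexistence (outcome depends on initial conditions)

Compare the nullcline intercepts: K1/α12 = 740/1.6 = 462 < K2 = 690; K2/α21 = 690/1.5 = 460 < K1 = 740.
Since both are reversed, neither can invade when rare; the interior point is a saddle.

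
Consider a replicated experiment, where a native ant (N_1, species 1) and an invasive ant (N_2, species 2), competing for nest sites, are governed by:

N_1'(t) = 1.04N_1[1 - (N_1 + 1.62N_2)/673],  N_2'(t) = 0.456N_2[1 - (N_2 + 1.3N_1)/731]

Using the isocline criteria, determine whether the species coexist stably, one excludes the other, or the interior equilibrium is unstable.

Compare the nullcline intercepts: K1/α12 = 673/1.62 = 415 < K2 = 731; K2/α21 = 731/1.3 = 562 < K1 = 673.
Since both are reversed, neither can invade when rare; the interior point is a saddle.

unstable coexistence (outcome depends on initial conditions)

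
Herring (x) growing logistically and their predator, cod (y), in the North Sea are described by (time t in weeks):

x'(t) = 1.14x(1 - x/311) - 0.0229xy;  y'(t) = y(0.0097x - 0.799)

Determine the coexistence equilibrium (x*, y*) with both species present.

x* ≈ 82.4, y* ≈ 36.6

From dy/dt = 0 with y > 0: 0.0097x* = 0.799, so x* = 82.4.
Substitute into dx/dt = 0: 1.14(1 - 82.4/311) = 0.0229y*.
The bracket is 0.735, giving y* = 0.838/0.0229 = 36.6.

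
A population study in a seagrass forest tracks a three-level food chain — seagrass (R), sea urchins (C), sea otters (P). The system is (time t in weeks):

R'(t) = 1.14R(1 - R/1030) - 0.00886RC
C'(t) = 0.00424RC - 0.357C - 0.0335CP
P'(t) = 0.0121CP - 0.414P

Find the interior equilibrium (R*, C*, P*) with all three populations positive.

R* ≈ 756, C* ≈ 34.2, P* ≈ 85

From dP/dt = 0: 0.0121C* = 0.414, so C* = 34.2.
From dR/dt = 0: 1.14(1 - R*/1030) = 0.00886·34.2, giving R* = 1030·(1 - 0.266) = 756.
From dC/dt = 0: 0.00424·756 - 0.357 = 0.0335P*, so P* = 2.85/0.0335 = 85.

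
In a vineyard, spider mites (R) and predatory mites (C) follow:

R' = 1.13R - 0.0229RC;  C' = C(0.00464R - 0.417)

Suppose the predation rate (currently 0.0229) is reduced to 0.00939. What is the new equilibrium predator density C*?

At the interior fixed point, setting dR/dt = 0 with R > 0 fixes C* = (prey growth rate)/(RC coefficient) — independent of the other coefficients.
With the change, C* = 1.13/0.00939 = 120; it rises from 49.3.

C* ≈ 120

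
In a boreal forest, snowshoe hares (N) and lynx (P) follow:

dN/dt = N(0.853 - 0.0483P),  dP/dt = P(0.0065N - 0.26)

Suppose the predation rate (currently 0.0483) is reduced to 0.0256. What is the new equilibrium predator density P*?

P* ≈ 33.3

At the interior fixed point, setting dN/dt = 0 with N > 0 fixes P* = (prey growth rate)/(NP coefficient) — independent of the other coefficients.
With the change, P* = 0.853/0.0256 = 33.3; it rises from 17.7.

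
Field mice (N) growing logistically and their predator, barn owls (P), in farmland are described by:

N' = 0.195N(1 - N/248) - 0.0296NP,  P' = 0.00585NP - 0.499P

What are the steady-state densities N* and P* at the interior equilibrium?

N* ≈ 85.3, P* ≈ 4.32

From dP/dt = 0 with P > 0: 0.00585N* = 0.499, so N* = 85.3.
Substitute into dN/dt = 0: 0.195(1 - 85.3/248) = 0.0296P*.
The bracket is 0.656, giving P* = 0.128/0.0296 = 4.32.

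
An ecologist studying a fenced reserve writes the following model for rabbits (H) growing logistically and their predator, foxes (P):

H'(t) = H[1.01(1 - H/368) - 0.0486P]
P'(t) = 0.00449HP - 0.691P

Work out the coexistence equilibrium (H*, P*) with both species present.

From dP/dt = 0 with P > 0: 0.00449H* = 0.691, so H* = 154.
Substitute into dH/dt = 0: 1.01(1 - 154/368) = 0.0486P*.
The bracket is 0.582, giving P* = 0.588/0.0486 = 12.1.

H* ≈ 154, P* ≈ 12.1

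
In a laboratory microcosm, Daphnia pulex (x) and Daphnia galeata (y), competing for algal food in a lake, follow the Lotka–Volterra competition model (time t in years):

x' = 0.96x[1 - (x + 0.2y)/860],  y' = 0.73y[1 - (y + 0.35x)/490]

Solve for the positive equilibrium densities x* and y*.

Setting both brackets to zero gives the nullclines x + 0.2y = 860 and 0.35x + y = 490.
Substituting y = 490 - 0.35x into the first: x(1 - 0.2·0.35) = 860 - 0.2·490.
So x* = 762/0.93 = 819, and then y* = 490 - 0.35·819 = 203.

x* ≈ 819, y* ≈ 203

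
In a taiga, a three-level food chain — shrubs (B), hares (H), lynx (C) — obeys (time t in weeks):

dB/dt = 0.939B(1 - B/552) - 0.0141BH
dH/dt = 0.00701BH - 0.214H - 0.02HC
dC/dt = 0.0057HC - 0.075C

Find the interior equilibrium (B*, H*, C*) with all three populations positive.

From dC/dt = 0: 0.0057H* = 0.075, so H* = 13.2.
From dB/dt = 0: 0.939(1 - B*/552) = 0.0141·13.2, giving B* = 552·(1 - 0.198) = 443.
From dH/dt = 0: 0.00701·443 - 0.214 = 0.02C*, so C* = 2.89/0.02 = 145.

B* ≈ 443, H* ≈ 13.2, C* ≈ 145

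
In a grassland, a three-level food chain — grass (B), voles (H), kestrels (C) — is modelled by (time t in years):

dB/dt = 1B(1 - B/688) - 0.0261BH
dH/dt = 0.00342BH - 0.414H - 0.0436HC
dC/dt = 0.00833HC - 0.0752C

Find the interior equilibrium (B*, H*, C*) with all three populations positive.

From dC/dt = 0: 0.00833H* = 0.0752, so H* = 9.03.
From dB/dt = 0: 1(1 - B*/688) = 0.0261·9.03, giving B* = 688·(1 - 0.236) = 526.
From dH/dt = 0: 0.00342·526 - 0.414 = 0.0436C*, so C* = 1.38/0.0436 = 31.8.

B* ≈ 526, H* ≈ 9.03, C* ≈ 31.8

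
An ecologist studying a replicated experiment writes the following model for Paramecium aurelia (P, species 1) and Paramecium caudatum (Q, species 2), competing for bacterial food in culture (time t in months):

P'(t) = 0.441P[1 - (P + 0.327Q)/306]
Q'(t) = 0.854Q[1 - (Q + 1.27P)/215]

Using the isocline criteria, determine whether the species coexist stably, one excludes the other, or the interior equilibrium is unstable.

Compare the nullcline intercepts: K1/α12 = 306/0.327 = 936 > K2 = 215; K2/α21 = 215/1.27 = 169 < K1 = 306.
Since the inequalities point opposite ways, species 1 can invade but species 2 cannot.

species 1 excludes species 2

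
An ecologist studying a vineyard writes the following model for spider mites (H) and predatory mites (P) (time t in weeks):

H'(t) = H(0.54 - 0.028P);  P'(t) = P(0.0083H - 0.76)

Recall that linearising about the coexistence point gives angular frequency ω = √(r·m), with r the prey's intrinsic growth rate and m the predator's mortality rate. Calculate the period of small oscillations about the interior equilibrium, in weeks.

T ≈ 9.81 weeks

Here r = 0.54 and m = 0.76, so r·m = 0.41.
ω = √0.41 = 0.641 per week, hence T = 2π/ω ≈ 9.81 weeks.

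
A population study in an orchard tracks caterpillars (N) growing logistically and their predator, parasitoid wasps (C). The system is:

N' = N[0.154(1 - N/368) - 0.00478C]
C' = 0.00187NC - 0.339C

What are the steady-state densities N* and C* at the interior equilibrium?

N* ≈ 181, C* ≈ 16.3

From dC/dt = 0 with C > 0: 0.00187N* = 0.339, so N* = 181.
Substitute into dN/dt = 0: 0.154(1 - 181/368) = 0.00478C*.
The bracket is 0.507, giving C* = 0.0781/0.00478 = 16.3.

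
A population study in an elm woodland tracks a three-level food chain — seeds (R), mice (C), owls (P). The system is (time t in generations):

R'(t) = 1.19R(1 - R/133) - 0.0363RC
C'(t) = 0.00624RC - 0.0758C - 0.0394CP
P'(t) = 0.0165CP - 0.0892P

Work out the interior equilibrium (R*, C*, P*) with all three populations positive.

From dP/dt = 0: 0.0165C* = 0.0892, so C* = 5.41.
From dR/dt = 0: 1.19(1 - R*/133) = 0.0363·5.41, giving R* = 133·(1 - 0.165) = 111.
From dC/dt = 0: 0.00624·111 - 0.0758 = 0.0394P*, so P* = 0.617/0.0394 = 15.7.

R* ≈ 111, C* ≈ 5.41, P* ≈ 15.7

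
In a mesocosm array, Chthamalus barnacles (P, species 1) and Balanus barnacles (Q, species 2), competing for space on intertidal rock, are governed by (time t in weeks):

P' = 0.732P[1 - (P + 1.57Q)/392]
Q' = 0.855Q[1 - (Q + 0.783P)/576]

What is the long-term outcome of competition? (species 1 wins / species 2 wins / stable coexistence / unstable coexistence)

species 2 excludes species 1

Compare the nullcline intercepts: K1/α12 = 392/1.57 = 250 < K2 = 576; K2/α21 = 576/0.783 = 736 > K1 = 392.
Since the inequalities point opposite ways, species 2 can invade but species 1 cannot.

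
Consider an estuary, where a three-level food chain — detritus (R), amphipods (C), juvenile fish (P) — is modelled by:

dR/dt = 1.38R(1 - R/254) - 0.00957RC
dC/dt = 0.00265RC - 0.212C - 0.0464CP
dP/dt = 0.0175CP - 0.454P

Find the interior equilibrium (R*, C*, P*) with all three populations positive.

From dP/dt = 0: 0.0175C* = 0.454, so C* = 25.9.
From dR/dt = 0: 1.38(1 - R*/254) = 0.00957·25.9, giving R* = 254·(1 - 0.18) = 208.
From dC/dt = 0: 0.00265·208 - 0.212 = 0.0464P*, so P* = 0.34/0.0464 = 7.33.

R* ≈ 208, C* ≈ 25.9, P* ≈ 7.33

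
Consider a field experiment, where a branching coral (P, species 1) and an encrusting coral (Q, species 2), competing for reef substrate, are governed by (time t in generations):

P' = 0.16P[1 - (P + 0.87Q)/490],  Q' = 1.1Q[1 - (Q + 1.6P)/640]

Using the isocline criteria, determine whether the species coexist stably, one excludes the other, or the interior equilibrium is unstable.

Compare the nullcline intercepts: K1/α12 = 490/0.87 = 563 < K2 = 640; K2/α21 = 640/1.6 = 400 < K1 = 490.
Since both are reversed, neither can invade when rare; the interior point is a saddle.

unstable coexistence (outcome depends on initial conditions)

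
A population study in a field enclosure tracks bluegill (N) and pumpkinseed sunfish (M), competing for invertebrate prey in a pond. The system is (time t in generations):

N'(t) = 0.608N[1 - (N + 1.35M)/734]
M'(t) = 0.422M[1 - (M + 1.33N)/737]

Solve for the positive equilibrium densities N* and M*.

Setting both brackets to zero gives the nullclines N + 1.35M = 734 and 1.33N + M = 737.
Substituting M = 737 - 1.33N into the first: N(1 - 1.35·1.33) = 734 - 1.35·737.
So N* = -261/-0.796 = 328, and then M* = 737 - 1.33·328 = 301.

N* ≈ 328, M* ≈ 301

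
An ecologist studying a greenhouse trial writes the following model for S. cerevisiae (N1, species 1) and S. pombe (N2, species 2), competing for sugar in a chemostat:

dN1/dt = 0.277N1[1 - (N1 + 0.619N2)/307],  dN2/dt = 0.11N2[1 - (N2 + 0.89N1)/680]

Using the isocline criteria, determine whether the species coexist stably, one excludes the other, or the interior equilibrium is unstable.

Compare the nullcline intercepts: K1/α12 = 307/0.619 = 496 < K2 = 680; K2/α21 = 680/0.89 = 764 > K1 = 307.
Since the inequalities point opposite ways, species 2 can invade but species 1 cannot.

species 2 excludes species 1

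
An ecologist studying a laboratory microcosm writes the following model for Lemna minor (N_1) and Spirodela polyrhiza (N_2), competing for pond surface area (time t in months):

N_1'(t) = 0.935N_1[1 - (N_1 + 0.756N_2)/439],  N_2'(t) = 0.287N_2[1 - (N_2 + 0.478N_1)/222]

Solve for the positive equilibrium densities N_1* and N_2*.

Setting both brackets to zero gives the nullclines N_1 + 0.756N_2 = 439 and 0.478N_1 + N_2 = 222.
Substituting N_2 = 222 - 0.478N_1 into the first: N_1(1 - 0.756·0.478) = 439 - 0.756·222.
So N_1* = 271/0.639 = 425, and then N_2* = 222 - 0.478·425 = 19.

N_1* ≈ 425, N_2* ≈ 19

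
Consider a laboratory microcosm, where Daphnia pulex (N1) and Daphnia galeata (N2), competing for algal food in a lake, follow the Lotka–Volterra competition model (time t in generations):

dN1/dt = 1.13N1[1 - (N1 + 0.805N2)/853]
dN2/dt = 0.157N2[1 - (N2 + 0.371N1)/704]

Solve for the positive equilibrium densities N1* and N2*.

Setting both brackets to zero gives the nullclines N1 + 0.805N2 = 853 and 0.371N1 + N2 = 704.
Substituting N2 = 704 - 0.371N1 into the first: N1(1 - 0.805·0.371) = 853 - 0.805·704.
So N1* = 286/0.701 = 408, and then N2* = 704 - 0.371·408 = 553.

N1* ≈ 408, N2* ≈ 553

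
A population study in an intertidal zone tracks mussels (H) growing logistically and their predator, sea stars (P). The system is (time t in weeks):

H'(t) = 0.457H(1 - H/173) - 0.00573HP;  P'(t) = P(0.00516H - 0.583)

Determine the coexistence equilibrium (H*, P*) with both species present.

From dP/dt = 0 with P > 0: 0.00516H* = 0.583, so H* = 113.
Substitute into dH/dt = 0: 0.457(1 - 113/173) = 0.00573P*.
The bracket is 0.347, giving P* = 0.159/0.00573 = 27.7.

H* ≈ 113, P* ≈ 27.7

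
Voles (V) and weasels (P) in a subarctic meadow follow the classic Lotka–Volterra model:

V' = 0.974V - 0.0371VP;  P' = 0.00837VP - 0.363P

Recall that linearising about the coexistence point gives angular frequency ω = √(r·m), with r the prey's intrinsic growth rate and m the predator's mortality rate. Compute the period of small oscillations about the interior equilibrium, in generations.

Here r = 0.974 and m = 0.363, so r·m = 0.354.
ω = √0.354 = 0.595 per generation, hence T = 2π/ω ≈ 10.6 generations.

T ≈ 10.6 generations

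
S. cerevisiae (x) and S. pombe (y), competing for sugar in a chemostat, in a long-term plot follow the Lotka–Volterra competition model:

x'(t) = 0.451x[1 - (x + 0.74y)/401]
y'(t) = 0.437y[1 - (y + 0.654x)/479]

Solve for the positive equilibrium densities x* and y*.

Setting both brackets to zero gives the nullclines x + 0.74y = 401 and 0.654x + y = 479.
Substituting y = 479 - 0.654x into the first: x(1 - 0.74·0.654) = 401 - 0.74·479.
So x* = 46.5/0.516 = 90.2, and then y* = 479 - 0.654·90.2 = 420.

x* ≈ 90.2, y* ≈ 420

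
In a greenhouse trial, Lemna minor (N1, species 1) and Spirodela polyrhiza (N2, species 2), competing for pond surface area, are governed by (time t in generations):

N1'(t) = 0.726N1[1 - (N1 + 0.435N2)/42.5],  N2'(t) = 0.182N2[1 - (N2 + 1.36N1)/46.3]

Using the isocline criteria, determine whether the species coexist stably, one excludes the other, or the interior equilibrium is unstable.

species 1 excludes species 2

Compare the nullcline intercepts: K1/α12 = 42.5/0.435 = 97.7 > K2 = 46.3; K2/α21 = 46.3/1.36 = 34 < K1 = 42.5.
Since the inequalities point opposite ways, species 1 can invade but species 2 cannot.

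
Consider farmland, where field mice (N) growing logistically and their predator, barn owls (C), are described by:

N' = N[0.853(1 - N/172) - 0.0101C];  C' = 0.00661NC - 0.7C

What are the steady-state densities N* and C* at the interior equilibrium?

N* ≈ 106, C* ≈ 32.5

From dC/dt = 0 with C > 0: 0.00661N* = 0.7, so N* = 106.
Substitute into dN/dt = 0: 0.853(1 - 106/172) = 0.0101C*.
The bracket is 0.384, giving C* = 0.328/0.0101 = 32.5.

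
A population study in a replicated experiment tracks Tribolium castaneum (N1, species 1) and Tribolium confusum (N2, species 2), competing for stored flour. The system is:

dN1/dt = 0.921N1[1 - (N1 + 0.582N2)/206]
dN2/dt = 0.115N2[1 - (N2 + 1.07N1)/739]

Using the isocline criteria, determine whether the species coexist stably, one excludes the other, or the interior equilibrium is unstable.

Compare the nullcline intercepts: K1/α12 = 206/0.582 = 354 < K2 = 739; K2/α21 = 739/1.07 = 691 > K1 = 206.
Since the inequalities point opposite ways, species 2 can invade but species 1 cannot.

species 2 excludes species 1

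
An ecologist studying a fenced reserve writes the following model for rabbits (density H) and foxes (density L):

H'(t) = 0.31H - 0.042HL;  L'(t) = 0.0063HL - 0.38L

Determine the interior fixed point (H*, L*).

H* ≈ 60.3, L* ≈ 7.38

Set dL/dt = 0 with L > 0: 0.0063H - 0.38 = 0, so H* = 0.38/0.0063 = 60.3.
Set dH/dt = 0 with H > 0: 0.31 - 0.042L = 0, so L* = 0.31/0.042 = 7.38.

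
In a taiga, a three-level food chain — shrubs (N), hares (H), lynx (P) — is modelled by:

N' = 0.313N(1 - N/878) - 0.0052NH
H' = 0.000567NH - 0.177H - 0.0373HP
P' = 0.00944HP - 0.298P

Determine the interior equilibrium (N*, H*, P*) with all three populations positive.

From dP/dt = 0: 0.00944H* = 0.298, so H* = 31.6.
From dN/dt = 0: 0.313(1 - N*/878) = 0.0052·31.6, giving N* = 878·(1 - 0.524) = 418.
From dH/dt = 0: 0.000567·418 - 0.177 = 0.0373P*, so P* = 0.0597/0.0373 = 1.6.

N* ≈ 418, H* ≈ 31.6, P* ≈ 1.6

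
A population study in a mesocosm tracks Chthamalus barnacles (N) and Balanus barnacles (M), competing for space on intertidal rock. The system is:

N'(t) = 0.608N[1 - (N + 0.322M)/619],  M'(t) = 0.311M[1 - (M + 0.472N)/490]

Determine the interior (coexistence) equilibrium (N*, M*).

Setting both brackets to zero gives the nullclines N + 0.322M = 619 and 0.472N + M = 490.
Substituting M = 490 - 0.472N into the first: N(1 - 0.322·0.472) = 619 - 0.322·490.
So N* = 461/0.848 = 544, and then M* = 490 - 0.472·544 = 233.

N* ≈ 544, M* ≈ 233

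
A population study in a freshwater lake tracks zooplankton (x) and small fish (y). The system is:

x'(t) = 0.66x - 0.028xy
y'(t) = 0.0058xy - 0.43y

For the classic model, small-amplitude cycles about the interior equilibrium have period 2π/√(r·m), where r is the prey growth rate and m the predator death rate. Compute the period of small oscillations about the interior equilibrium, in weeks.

Here r = 0.66 and m = 0.43, so r·m = 0.284.
ω = √0.284 = 0.533 per week, hence T = 2π/ω ≈ 11.8 weeks.

T ≈ 11.8 weeks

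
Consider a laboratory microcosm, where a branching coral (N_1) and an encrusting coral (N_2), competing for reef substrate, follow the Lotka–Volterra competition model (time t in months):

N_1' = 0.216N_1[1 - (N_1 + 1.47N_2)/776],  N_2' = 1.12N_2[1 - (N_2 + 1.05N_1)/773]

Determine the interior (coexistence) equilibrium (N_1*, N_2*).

N_1* ≈ 663, N_2* ≈ 76.9

Setting both brackets to zero gives the nullclines N_1 + 1.47N_2 = 776 and 1.05N_1 + N_2 = 773.
Substituting N_2 = 773 - 1.05N_1 into the first: N_1(1 - 1.47·1.05) = 776 - 1.47·773.
So N_1* = -360/-0.544 = 663, and then N_2* = 773 - 1.05·663 = 76.9.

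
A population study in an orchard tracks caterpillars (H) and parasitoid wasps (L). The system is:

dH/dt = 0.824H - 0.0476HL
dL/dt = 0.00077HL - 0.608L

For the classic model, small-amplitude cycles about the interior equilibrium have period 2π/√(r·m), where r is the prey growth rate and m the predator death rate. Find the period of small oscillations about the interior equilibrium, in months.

T ≈ 8.88 months

Here r = 0.824 and m = 0.608, so r·m = 0.501.
ω = √0.501 = 0.708 per month, hence T = 2π/ω ≈ 8.88 months.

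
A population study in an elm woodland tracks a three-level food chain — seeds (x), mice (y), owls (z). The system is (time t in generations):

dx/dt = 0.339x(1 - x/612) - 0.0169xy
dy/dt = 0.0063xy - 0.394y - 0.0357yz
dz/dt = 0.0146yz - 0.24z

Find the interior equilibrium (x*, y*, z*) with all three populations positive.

x* ≈ 110, y* ≈ 16.4, z* ≈ 8.46

From dz/dt = 0: 0.0146y* = 0.24, so y* = 16.4.
From dx/dt = 0: 0.339(1 - x*/612) = 0.0169·16.4, giving x* = 612·(1 - 0.819) = 110.
From dy/dt = 0: 0.0063·110 - 0.394 = 0.0357z*, so z* = 0.302/0.0357 = 8.46.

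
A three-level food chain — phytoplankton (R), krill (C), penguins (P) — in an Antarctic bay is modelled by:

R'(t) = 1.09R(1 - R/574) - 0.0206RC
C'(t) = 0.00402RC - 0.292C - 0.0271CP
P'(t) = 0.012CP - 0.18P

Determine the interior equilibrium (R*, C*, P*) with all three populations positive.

From dP/dt = 0: 0.012C* = 0.18, so C* = 15.
From dR/dt = 0: 1.09(1 - R*/574) = 0.0206·15, giving R* = 574·(1 - 0.283) = 411.
From dC/dt = 0: 0.00402·411 - 0.292 = 0.0271P*, so P* = 1.36/0.0271 = 50.2.

R* ≈ 411, C* ≈ 15, P* ≈ 50.2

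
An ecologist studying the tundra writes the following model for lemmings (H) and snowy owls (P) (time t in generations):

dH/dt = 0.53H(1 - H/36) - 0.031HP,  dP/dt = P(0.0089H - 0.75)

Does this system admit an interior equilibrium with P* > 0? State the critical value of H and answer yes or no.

Threshold H = 84.3; K < 84.3, so no, the predator goes extinct.

The predator equation gives dP/dt > 0 only when H > 0.75/0.0089 = 84.3.
Without the predator, H → K = 36. Since 36 < 84.3, the predator cannot invade.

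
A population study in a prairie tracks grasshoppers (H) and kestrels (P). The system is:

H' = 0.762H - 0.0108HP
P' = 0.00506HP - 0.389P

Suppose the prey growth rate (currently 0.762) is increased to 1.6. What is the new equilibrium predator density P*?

At the interior fixed point, setting dH/dt = 0 with H > 0 fixes P* = (prey growth rate)/(HP coefficient) — independent of the other coefficients.
With the change, P* = 1.6/0.0108 = 148; it rises from 70.6.

P* ≈ 148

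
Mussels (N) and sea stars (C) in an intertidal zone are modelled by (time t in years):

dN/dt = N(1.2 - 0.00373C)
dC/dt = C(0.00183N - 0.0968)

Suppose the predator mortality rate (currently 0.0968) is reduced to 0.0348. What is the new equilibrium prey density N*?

At the interior fixed point, setting dC/dt = 0 with C > 0 fixes N* = (predator death rate)/(NC coefficient) — independent of the other coefficients.
With the change, N* = 0.0348/0.00183 = 19; it falls from 52.9.

N* ≈ 19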